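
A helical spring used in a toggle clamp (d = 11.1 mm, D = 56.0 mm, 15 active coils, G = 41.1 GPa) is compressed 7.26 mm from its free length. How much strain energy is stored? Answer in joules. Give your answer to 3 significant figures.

0.780 J

k = Gd⁴/(8D³N_a) = (41.1×10³)(11.1⁴)/(8·56.0³·15) = 29.607 N/mm
U = ½kδ² = 0.5 × 29.607 × 7.26² = 780.25 N·mm = 0.78025 J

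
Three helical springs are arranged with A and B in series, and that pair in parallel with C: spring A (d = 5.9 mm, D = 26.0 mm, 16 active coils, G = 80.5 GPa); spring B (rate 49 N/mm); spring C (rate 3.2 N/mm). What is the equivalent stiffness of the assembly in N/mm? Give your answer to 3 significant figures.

k_A = Gd⁴/(8D³N_a) = (80.5×10³)(5.9⁴)/(8·26.0³·16) = 43.358 N/mm
Springs A,B series: k_AB = 1/(1/43.358+1/49) = 23.003 N/mm; parallel with C: k_eq = 23.003+3.2 = 26.203 N/mm

26.2 N/mm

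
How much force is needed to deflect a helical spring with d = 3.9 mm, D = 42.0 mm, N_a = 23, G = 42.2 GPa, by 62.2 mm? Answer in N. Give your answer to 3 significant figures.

44.5 N

k = Gd⁴/(8D³N_a) = (42.2×10³)(3.9⁴)/(8·42.0³·23) = 0.71615 N/mm
F = k·δ = 0.71615 × 62.2 = 44.545 N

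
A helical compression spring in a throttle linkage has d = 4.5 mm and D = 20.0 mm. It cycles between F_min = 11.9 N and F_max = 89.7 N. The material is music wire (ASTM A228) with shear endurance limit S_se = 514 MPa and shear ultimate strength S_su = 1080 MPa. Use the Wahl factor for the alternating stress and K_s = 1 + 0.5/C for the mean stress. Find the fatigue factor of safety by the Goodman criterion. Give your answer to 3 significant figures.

C = D/d = 20.0/4.5 = 4.4444; K_W = (4C−1)/(4C−4)+0.615/C = 1.3561; K_s = 1+0.5/C = 1.1125
F_a = (F_max−F_min)/2 = 38.9 N; F_m = (F_max+F_min)/2 = 50.8 N
τ_a = K_W·8F_aD/(πd³) = 1.3561 × 21.741 = 29.484 MPa
τ_m = K_s·8F_mD/(πd³) = 1.1125 × 28.392 = 31.586 MPa
Goodman: 1/n_f = τ_a/S_se + τ_m/S_su = 29.484/514 + 31.586/1080 = 0.05736 + 0.02925 = 0.086607
n_f = 1/0.086607 = 11.55

11.5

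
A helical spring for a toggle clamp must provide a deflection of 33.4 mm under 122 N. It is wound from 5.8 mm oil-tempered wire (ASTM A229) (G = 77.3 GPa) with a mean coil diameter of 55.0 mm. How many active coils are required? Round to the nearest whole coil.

18

Required rate k = F/δ = 122/33.4 = 3.6527 N/mm
N_a = Gd⁴/(8D³k) = (77.3×10³ × 5.8⁴)/(8 × 55.0³ × 3.6527)
    = 8.74765e+07 / 4.86174e+06 = 17.99 → 18 coils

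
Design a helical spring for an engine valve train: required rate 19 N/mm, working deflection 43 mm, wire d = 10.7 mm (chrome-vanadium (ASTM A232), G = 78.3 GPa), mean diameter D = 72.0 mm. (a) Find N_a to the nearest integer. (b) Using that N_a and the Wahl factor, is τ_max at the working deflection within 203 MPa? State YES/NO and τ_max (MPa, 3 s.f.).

(a) 18 coils; (b) YES, τ_max = 150 MPa

N_a = Gd⁴/(8D³k) = (78.3×10³)(10.7⁴)/(8·72.0³·19) = 18.09 → N_a = 18
Actual rate k = Gd⁴/(8D³·18) = 19.096 N/mm
Working load F = kδ = 19.096·43 = 821.12 N
C = 72.0/10.7 = 6.7290; K_W = (4C−1)/(4C−4)+0.615/C = 1.2223
τ_max = K_W·8FD/(πd³) = 1.2223·122.89 = 150.21 MPa
τ_max ≤ 203 MPa → acceptable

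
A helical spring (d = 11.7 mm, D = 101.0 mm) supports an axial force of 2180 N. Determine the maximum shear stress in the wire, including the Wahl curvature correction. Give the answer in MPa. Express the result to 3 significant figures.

Spring index C = D/d = 101.0/11.7 = 8.6325
K_W = (4C−1)/(4C−4) + 0.615/C = 33.530/30.530 + 0.0712 = 1.1695
τ₀ = 8FD/(πd³) = 8·2180·101.0/(π·11.7³) = 1.76144e+06/5031.6 = 350.07 MPa
τ_max = K·τ₀ = 1.1695 × 350.07 = 409.41 MPa

409 MPa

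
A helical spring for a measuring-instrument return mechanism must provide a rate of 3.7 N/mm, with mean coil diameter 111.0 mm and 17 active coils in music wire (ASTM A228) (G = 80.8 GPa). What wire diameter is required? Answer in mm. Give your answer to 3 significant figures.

9.61 mm

d = (8D³N_a·k / G)^(1/4) = (8·111.0³·17·3.7 / (80.8×10³))^0.25
  = (8517.2)^0.25 = 9.6067 mm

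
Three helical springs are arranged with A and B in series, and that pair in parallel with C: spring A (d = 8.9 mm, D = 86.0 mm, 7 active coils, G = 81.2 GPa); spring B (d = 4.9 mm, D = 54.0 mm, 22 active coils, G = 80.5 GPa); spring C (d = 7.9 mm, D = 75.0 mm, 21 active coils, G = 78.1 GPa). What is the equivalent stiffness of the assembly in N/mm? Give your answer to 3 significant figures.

k_A = Gd⁴/(8D³N_a) = (81.2×10³)(8.9⁴)/(8·86.0³·7) = 14.303 N/mm
k_B = Gd⁴/(8D³N_a) = (80.5×10³)(4.9⁴)/(8·54.0³·22) = 1.6745 N/mm
k_C = Gd⁴/(8D³N_a) = (78.1×10³)(7.9⁴)/(8·75.0³·21) = 4.2921 N/mm
Springs A,B series: k_AB = 1/(1/14.303+1/1.6745) = 1.499 N/mm; parallel with C: k_eq = 1.499+4.2921 = 5.7911 N/mm

5.79 N/mm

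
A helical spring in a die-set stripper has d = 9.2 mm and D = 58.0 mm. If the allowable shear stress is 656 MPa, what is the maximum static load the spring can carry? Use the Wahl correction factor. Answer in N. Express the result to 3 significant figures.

C = D/d = 58.0/9.2 = 6.3043
K_W = (4C−1)/(4C−4) + 0.615/C = 24.217/21.217 + 0.0976 = 1.2389
τ_max = K·8FD/(πd³) → F_max = τ_allow·πd³/(8DK)
F_max = 656·π·9.2³/(8·58.0·1.2389) = 1.6048e+06/574.87 = 2791.6 N

2790 N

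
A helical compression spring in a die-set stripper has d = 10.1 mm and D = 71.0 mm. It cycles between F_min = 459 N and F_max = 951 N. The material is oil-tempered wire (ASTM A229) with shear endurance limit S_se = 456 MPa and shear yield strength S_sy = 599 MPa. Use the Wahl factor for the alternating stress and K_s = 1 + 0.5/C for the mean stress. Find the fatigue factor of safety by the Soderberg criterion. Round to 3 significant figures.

2.98

C = D/d = 71.0/10.1 = 7.0297; K_W = (4C−1)/(4C−4)+0.615/C = 1.2119; K_s = 1+0.5/C = 1.0711
F_a = (F_max−F_min)/2 = 246 N; F_m = (F_max+F_min)/2 = 705 N
τ_a = K_W·8F_aD/(πd³) = 1.2119 × 43.169 = 52.315 MPa
τ_m = K_s·8F_mD/(πd³) = 1.0711 × 123.72 = 132.51 MPa
Soderberg: 1/n_f = τ_a/S_se + τ_m/S_sy = 52.315/456 + 132.51/599 = 0.11473 + 0.22123 = 0.33595
n_f = 1/0.33595 = 2.977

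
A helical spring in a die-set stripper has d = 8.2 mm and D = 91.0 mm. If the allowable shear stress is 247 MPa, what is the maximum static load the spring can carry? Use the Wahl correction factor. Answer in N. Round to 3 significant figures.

C = D/d = 91.0/8.2 = 11.0976
K_W = (4C−1)/(4C−4) + 0.615/C = 43.390/40.390 + 0.0554 = 1.1297
τ_max = K·8FD/(πd³) → F_max = τ_allow·πd³/(8DK)
F_max = 247·π·8.2³/(8·91.0·1.1297) = 4.2785e+05/822.42 = 520.23 N

520 N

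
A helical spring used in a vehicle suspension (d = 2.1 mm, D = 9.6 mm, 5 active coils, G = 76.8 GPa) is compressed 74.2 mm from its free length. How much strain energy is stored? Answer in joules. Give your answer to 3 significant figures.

116 J

k = Gd⁴/(8D³N_a) = (76.8×10³)(2.1⁴)/(8·9.6³·5) = 42.205 N/mm
U = ½kδ² = 0.5 × 42.205 × 74.2² = 1.1618e+05 N·mm = 116.18 J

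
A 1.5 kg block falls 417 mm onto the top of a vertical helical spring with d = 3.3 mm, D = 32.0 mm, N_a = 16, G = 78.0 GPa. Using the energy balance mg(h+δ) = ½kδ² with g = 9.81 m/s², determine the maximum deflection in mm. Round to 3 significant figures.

k = Gd⁴/(8D³N_a) = (78.0×10³)(3.3⁴)/(8·32.0³·16) = 2.2054 N/mm
W = mg = 1.5 × 9.81 = 14.715 N
½kδ² − Wδ − Wh = 0 → δ = (W + √(W² + 2kWh))/k
δ = (14.715 + √(216.53 + 27065.5))/2.2054 = (14.715 + 165.17)/2.2054 = 81.566 mm

81.6 mm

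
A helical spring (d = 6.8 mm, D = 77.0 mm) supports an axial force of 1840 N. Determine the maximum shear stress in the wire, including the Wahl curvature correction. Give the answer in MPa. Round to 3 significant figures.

1290 MPa

Spring index C = D/d = 77.0/6.8 = 11.3235
K_W = (4C−1)/(4C−4) + 0.615/C = 44.294/41.294 + 0.0543 = 1.1270
τ₀ = 8FD/(πd³) = 8·1840·77.0/(π·6.8³) = 1.13344e+06/987.82 = 1147.4 MPa
τ_max = K·τ₀ = 1.1270 × 1147.4 = 1293.1 MPa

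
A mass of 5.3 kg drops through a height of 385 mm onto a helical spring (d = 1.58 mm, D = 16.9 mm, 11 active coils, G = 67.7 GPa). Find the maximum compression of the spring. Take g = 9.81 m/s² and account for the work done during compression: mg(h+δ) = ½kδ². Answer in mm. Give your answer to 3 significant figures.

260 mm

k = Gd⁴/(8D³N_a) = (67.7×10³)(1.58⁴)/(8·16.9³·11) = 0.99329 N/mm
W = mg = 5.3 × 9.81 = 51.993 N
½kδ² − Wδ − Wh = 0 → δ = (W + √(W² + 2kWh))/k
δ = (51.993 + √(2703.3 + 39765.8))/0.99329 = (51.993 + 206.08)/0.99329 = 259.82 mm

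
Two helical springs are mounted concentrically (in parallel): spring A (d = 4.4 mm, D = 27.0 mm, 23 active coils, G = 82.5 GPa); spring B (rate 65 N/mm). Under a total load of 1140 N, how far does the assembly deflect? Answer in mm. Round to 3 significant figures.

15.5 mm

k_A = Gd⁴/(8D³N_a) = (82.5×10³)(4.4⁴)/(8·27.0³·23) = 8.538 N/mm
Parallel: k_eq = 8.538 + 65 = 73.538 N/mm
δ = F/k_eq = 1140/73.538 = 15.502 mm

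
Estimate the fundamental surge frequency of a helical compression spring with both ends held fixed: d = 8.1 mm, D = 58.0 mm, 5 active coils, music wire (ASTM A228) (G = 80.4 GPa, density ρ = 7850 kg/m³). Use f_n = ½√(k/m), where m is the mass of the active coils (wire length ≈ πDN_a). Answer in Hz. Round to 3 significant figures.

k = Gd⁴/(8D³N_a) = (80.4×10³)(8.1⁴)/(8·58.0³·5) = 44.346 N/mm = 44346 N/m
Wire length L = πDN_a = π·58.0·5 = 911.06 mm
m = ρ·(πd²/4)·L = 7850 × 51.53×10⁻⁶ m² × 0.91106 m = 0.36853 kg
f_n = ½√(k/m) = 0.5·√(44346/0.36853) = 0.5·√(1.2033e+05) = 173.44 Hz

173 Hz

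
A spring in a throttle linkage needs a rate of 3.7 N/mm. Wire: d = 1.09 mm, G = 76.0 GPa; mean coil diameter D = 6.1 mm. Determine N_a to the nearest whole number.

16

N_a = Gd⁴/(8D³k) = (76.0×10³ × 1.09⁴)/(8 × 6.1³ × 3.7)
    = 107280 / 6718.64 = 15.97 → 16 coils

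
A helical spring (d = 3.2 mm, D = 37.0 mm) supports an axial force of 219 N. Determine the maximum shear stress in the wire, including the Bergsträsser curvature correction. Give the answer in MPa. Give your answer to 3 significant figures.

Spring index C = D/d = 37.0/3.2 = 11.5625
K_B = (4C+2)/(4C−3) = 48.250/43.250 = 1.1156
τ₀ = 8FD/(πd³) = 8·219·37.0/(π·3.2³) = 64824/102.94 = 629.7 MPa
τ_max = K·τ₀ = 1.1156 × 629.7 = 702.5 MPa

703 MPa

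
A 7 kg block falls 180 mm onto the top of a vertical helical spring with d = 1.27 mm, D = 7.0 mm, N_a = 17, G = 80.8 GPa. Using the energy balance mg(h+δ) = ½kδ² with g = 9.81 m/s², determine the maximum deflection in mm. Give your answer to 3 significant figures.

k = Gd⁴/(8D³N_a) = (80.8×10³)(1.27⁴)/(8·7.0³·17) = 4.506 N/mm
W = mg = 7 × 9.81 = 68.67 N
½kδ² − Wδ − Wh = 0 → δ = (W + √(W² + 2kWh))/k
δ = (68.67 + √(4715.6 + 111394))/4.506 = (68.67 + 340.75)/4.506 = 90.86 mm

90.9 mm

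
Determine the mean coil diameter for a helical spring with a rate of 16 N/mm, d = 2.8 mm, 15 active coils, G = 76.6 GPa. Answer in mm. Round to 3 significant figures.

13.5 mm

D = (Gd⁴/(8N_a·k))^(1/3) = (76.6×10³·2.8⁴/(8·15·16))^(1/3)
  = (2452.22)^(1/3) = 13.4851 mm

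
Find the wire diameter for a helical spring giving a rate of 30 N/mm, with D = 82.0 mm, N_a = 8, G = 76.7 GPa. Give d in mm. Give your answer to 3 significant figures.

d = (8D³N_a·k / G)^(1/4) = (8·82.0³·8·30 / (76.7×10³))^0.25
  = (13802)^0.25 = 10.8389 mm

10.8 mm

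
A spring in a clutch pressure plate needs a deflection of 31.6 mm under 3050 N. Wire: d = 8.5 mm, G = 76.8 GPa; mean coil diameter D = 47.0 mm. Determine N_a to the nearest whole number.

Required rate k = F/δ = 3050/31.6 = 96.519 N/mm
N_a = Gd⁴/(8D³k) = (76.8×10³ × 8.5⁴)/(8 × 47.0³ × 96.519)
    = 4.00901e+08 / 8.01671e+07 = 5.001 → 5 coils

5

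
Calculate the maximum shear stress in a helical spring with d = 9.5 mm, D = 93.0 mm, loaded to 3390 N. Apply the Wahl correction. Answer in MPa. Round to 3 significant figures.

Spring index C = D/d = 93.0/9.5 = 9.7895
K_W = (4C−1)/(4C−4) + 0.615/C = 38.158/35.158 + 0.0628 = 1.1482
τ₀ = 8FD/(πd³) = 8·3390·93.0/(π·9.5³) = 2.52216e+06/2693.5 = 936.38 MPa
τ_max = K·τ₀ = 1.1482 × 936.38 = 1075.1 MPa

1080 MPa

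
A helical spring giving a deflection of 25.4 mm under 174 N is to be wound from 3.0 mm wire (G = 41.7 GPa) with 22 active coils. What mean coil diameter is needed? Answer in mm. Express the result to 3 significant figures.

14.1 mm

Required rate k = F/δ = 174/25.4 = 6.8504 N/mm
D = (Gd⁴/(8N_a·k))^(1/3) = (41.7×10³·3.0⁴/(8·22·6.8504))^(1/3)
  = (2801.51)^(1/3) = 14.0971 mm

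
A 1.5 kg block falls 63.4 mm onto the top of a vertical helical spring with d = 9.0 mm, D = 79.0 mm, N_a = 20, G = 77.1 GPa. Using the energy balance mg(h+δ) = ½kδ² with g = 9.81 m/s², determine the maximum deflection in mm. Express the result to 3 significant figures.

19.5 mm

k = Gd⁴/(8D³N_a) = (77.1×10³)(9.0⁴)/(8·79.0³·20) = 6.4124 N/mm
W = mg = 1.5 × 9.81 = 14.715 N
½kδ² − Wδ − Wh = 0 → δ = (W + √(W² + 2kWh))/k
δ = (14.715 + √(216.53 + 11964.7))/6.4124 = (14.715 + 110.37)/6.4124 = 19.506 mm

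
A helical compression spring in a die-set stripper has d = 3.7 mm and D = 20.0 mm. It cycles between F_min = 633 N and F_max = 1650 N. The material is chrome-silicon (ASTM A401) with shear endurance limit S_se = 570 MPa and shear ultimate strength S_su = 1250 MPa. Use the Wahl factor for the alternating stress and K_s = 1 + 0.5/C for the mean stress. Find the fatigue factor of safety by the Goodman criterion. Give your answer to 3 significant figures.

C = D/d = 20.0/3.7 = 5.4054; K_W = (4C−1)/(4C−4)+0.615/C = 1.2840; K_s = 1+0.5/C = 1.0925
F_a = (F_max−F_min)/2 = 508.5 N; F_m = (F_max+F_min)/2 = 1141.5 N
τ_a = K_W·8F_aD/(πd³) = 1.2840 × 511.28 = 656.49 MPa
τ_m = K_s·8F_mD/(πd³) = 1.0925 × 1147.7 = 1253.9 MPa
Goodman: 1/n_f = τ_a/S_se + τ_m/S_su = 656.49/570 + 1253.9/1250 = 1.15174 + 1.00312 = 2.1549
n_f = 1/2.1549 = 0.4641

0.464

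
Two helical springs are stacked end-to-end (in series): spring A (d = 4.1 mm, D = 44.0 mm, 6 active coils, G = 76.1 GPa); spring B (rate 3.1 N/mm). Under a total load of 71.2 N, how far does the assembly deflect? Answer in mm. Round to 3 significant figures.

36.5 mm

k_A = Gd⁴/(8D³N_a) = (76.1×10³)(4.1⁴)/(8·44.0³·6) = 5.2592 N/mm
Series: 1/k_eq = 1/5.2592 + 1/3.1 = 0.51272; k_eq = 1.9504 N/mm
δ = F/k_eq = 71.2/1.9504 = 36.506 mm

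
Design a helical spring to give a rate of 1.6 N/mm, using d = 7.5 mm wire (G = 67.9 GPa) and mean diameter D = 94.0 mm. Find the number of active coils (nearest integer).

N_a = Gd⁴/(8D³k) = (67.9×10³ × 7.5⁴)/(8 × 94.0³ × 1.6)
    = 2.1484e+08 / 1.06315e+07 = 20.21 → 20 coils

20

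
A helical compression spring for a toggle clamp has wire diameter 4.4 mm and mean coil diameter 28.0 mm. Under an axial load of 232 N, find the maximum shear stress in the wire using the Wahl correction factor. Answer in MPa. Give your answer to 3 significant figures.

240 MPa

Spring index C = D/d = 28.0/4.4 = 6.3636
K_W = (4C−1)/(4C−4) + 0.615/C = 24.455/21.455 + 0.0966 = 1.2365
τ₀ = 8FD/(πd³) = 8·232·28.0/(π·4.4³) = 51968/267.61 = 194.19 MPa
τ_max = K·τ₀ = 1.2365 × 194.19 = 240.11 MPa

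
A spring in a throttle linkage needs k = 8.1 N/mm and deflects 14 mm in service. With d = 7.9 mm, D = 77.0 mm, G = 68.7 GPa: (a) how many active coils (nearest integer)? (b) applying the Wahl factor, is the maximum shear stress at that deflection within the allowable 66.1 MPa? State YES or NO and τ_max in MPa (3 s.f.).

N_a = Gd⁴/(8D³k) = (68.7×10³)(7.9⁴)/(8·77.0³·8.1) = 9.045 → N_a = 9
Actual rate k = Gd⁴/(8D³·9) = 8.1407 N/mm
Working load F = kδ = 8.1407·14 = 113.97 N
C = 77.0/7.9 = 9.7468; K_W = (4C−1)/(4C−4)+0.615/C = 1.1488
τ_max = K_W·8FD/(πd³) = 1.1488·45.325 = 52.071 MPa
τ_max ≤ 66.1 MPa → acceptable

(a) 9 coils; (b) YES, τ_max = 52.1 MPa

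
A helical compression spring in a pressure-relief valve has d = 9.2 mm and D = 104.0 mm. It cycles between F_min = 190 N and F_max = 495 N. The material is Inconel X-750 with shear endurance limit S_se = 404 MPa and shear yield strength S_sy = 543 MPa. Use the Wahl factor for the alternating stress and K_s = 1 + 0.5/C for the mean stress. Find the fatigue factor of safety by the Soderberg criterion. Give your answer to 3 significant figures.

2.71

C = D/d = 104.0/9.2 = 11.3043; K_W = (4C−1)/(4C−4)+0.615/C = 1.1272; K_s = 1+0.5/C = 1.0442
F_a = (F_max−F_min)/2 = 152.5 N; F_m = (F_max+F_min)/2 = 342.5 N
τ_a = K_W·8F_aD/(πd³) = 1.1272 × 51.866 = 58.462 MPa
τ_m = K_s·8F_mD/(πd³) = 1.0442 × 116.49 = 121.64 MPa
Soderberg: 1/n_f = τ_a/S_se + τ_m/S_sy = 58.462/404 + 121.64/543 = 0.14471 + 0.22401 = 0.36872
n_f = 1/0.36872 = 2.712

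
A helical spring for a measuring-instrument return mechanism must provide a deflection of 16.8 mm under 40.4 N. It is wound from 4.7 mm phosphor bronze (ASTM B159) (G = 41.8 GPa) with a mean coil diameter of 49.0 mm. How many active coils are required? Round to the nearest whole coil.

Required rate k = F/δ = 40.4/16.8 = 2.4048 N/mm
N_a = Gd⁴/(8D³k) = (41.8×10³ × 4.7⁴)/(8 × 49.0³ × 2.4048)
    = 2.03971e+07 / 2.26334e+06 = 9.012 → 9 coils

9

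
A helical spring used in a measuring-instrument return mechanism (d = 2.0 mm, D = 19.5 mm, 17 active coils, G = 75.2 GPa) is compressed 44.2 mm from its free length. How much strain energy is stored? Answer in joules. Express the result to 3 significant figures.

1.17 J

k = Gd⁴/(8D³N_a) = (75.2×10³)(2.0⁴)/(8·19.5³·17) = 1.1932 N/mm
U = ½kδ² = 0.5 × 1.1932 × 44.2² = 1165.5 N·mm = 1.1655 J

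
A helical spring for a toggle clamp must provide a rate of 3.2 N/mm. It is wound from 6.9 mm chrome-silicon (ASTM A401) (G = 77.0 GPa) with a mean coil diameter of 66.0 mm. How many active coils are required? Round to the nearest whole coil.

N_a = Gd⁴/(8D³k) = (77.0×10³ × 6.9⁴)/(8 × 66.0³ × 3.2)
    = 1.74537e+08 / 7.3599e+06 = 23.71 → 24 coils

24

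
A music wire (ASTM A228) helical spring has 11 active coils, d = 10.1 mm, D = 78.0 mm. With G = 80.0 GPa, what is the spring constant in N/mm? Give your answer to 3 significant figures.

k = Gd⁴/(8D³N_a) = (80.0×10³ × 10.1⁴) / (8 × 78.0³ × 11)
  = 8.32483e+08 / 4.17606e+07 = 19.935 N/mm

19.9 N/mm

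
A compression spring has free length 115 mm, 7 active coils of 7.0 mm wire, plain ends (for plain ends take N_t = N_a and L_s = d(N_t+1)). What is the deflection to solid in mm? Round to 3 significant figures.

59.0 mm

N_t = 7; L_s = 7.0·8 = 56 mm
δ_solid = L₀ − L_s = 115 − 56 = 59 mm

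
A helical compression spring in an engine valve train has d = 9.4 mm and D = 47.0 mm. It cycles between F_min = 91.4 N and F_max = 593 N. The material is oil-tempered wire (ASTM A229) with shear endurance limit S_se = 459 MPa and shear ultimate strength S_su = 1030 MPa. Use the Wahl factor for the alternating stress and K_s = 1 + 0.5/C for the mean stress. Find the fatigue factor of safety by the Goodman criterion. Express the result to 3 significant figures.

C = D/d = 47.0/9.4 = 5.0000; K_W = (4C−1)/(4C−4)+0.615/C = 1.3105; K_s = 1+0.5/C = 1.1000
F_a = (F_max−F_min)/2 = 250.8 N; F_m = (F_max+F_min)/2 = 342.2 N
τ_a = K_W·8F_aD/(πd³) = 1.3105 × 36.139 = 47.361 MPa
τ_m = K_s·8F_mD/(πd³) = 1.1000 × 49.31 = 54.241 MPa
Goodman: 1/n_f = τ_a/S_se + τ_m/S_su = 47.361/459 + 54.241/1030 = 0.10318 + 0.05266 = 0.15584
n_f = 1/0.15584 = 6.417

6.42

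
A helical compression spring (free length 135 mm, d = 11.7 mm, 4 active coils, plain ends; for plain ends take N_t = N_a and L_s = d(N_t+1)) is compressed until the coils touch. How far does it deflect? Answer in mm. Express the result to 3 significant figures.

76.5 mm

N_t = 4; L_s = 11.7·5 = 58.5 mm
δ_solid = L₀ − L_s = 135 − 58.5 = 76.5 mm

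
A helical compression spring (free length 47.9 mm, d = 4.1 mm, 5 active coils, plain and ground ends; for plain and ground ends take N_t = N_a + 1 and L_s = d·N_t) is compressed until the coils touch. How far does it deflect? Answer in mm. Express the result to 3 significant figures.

N_t = 6; L_s = 4.1·6 = 24.6 mm
δ_solid = L₀ − L_s = 47.9 − 24.6 = 23.3 mm

23.3 mm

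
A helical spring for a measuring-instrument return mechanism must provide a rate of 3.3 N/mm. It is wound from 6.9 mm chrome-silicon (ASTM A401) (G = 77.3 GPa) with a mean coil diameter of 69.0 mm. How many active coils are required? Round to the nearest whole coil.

N_a = Gd⁴/(8D³k) = (77.3×10³ × 6.9⁴)/(8 × 69.0³ × 3.3)
    = 1.75217e+08 / 8.67264e+06 = 20.2 → 20 coils

20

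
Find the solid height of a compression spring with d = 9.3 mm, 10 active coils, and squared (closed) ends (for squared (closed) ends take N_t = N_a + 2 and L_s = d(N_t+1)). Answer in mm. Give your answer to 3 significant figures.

121 mm

squared (closed) ends: N_t = N_a + 2 = 10 + 2 = 12
L_s = d·(N_t+1) = 9.3 × 13 = 120.9 mm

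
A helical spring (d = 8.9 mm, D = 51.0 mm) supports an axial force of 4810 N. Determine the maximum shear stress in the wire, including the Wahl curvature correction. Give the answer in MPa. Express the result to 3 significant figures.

Spring index C = D/d = 51.0/8.9 = 5.7303
K_W = (4C−1)/(4C−4) + 0.615/C = 21.921/18.921 + 0.1073 = 1.2659
τ₀ = 8FD/(πd³) = 8·4810·51.0/(π·8.9³) = 1.96248e+06/2214.7 = 886.11 MPa
τ_max = K·τ₀ = 1.2659 × 886.11 = 1121.7 MPa

1120 MPa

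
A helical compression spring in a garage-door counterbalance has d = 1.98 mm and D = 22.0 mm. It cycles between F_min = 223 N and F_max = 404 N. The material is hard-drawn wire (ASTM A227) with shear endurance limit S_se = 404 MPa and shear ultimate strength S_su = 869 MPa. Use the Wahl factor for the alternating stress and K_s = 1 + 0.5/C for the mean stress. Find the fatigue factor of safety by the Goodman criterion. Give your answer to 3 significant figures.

0.220

C = D/d = 22.0/1.98 = 11.1111; K_W = (4C−1)/(4C−4)+0.615/C = 1.1295; K_s = 1+0.5/C = 1.0450
F_a = (F_max−F_min)/2 = 90.5 N; F_m = (F_max+F_min)/2 = 313.5 N
τ_a = K_W·8F_aD/(πd³) = 1.1295 × 653.15 = 737.75 MPa
τ_m = K_s·8F_mD/(πd³) = 1.0450 × 2262.6 = 2364.4 MPa
Goodman: 1/n_f = τ_a/S_se + τ_m/S_su = 737.75/404 + 2364.4/869 = 1.82613 + 2.72083 = 4.547
n_f = 1/4.547 = 0.2199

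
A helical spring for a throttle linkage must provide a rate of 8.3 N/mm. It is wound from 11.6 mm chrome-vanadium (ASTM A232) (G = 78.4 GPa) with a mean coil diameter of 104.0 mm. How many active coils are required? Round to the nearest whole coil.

N_a = Gd⁴/(8D³k) = (78.4×10³ × 11.6⁴)/(8 × 104.0³ × 8.3)
    = 1.41954e+09 / 7.4691e+07 = 19.01 → 19 coils

19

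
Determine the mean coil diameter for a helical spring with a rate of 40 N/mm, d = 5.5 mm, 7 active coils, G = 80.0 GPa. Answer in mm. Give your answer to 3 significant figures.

D = (Gd⁴/(8N_a·k))^(1/3) = (80.0×10³·5.5⁴/(8·7·40))^(1/3)
  = (32680.8)^(1/3) = 31.9716 mm

32.0 mm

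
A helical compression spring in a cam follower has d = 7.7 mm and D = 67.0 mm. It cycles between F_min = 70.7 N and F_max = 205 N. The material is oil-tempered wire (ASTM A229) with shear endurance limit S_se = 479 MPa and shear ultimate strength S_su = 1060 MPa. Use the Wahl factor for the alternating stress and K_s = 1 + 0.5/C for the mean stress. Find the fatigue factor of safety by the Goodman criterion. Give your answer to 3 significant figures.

8.88

C = D/d = 67.0/7.7 = 8.7013; K_W = (4C−1)/(4C−4)+0.615/C = 1.1681; K_s = 1+0.5/C = 1.0575
F_a = (F_max−F_min)/2 = 67.15 N; F_m = (F_max+F_min)/2 = 137.85 N
τ_a = K_W·8F_aD/(πd³) = 1.1681 × 25.095 = 29.313 MPa
τ_m = K_s·8F_mD/(πd³) = 1.0575 × 51.517 = 54.477 MPa
Goodman: 1/n_f = τ_a/S_se + τ_m/S_su = 29.313/479 + 54.477/1060 = 0.06120 + 0.05139 = 0.11259
n_f = 1/0.11259 = 8.882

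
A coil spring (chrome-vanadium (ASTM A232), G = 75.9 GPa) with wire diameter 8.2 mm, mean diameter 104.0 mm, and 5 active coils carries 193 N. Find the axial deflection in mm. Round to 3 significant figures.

k = Gd⁴/(8D³N_a) = (75.9×10³)(8.2⁴)/(8·104.0³·5) = 7.6267 N/mm
δ = F/k = 193 / 7.6267 = 25.306 mm

25.3 mm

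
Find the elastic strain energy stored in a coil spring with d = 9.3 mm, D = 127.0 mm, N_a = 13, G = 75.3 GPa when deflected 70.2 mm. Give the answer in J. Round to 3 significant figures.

k = Gd⁴/(8D³N_a) = (75.3×10³)(9.3⁴)/(8·127.0³·13) = 2.6441 N/mm
U = ½kδ² = 0.5 × 2.6441 × 70.2² = 6515.2 N·mm = 6.5152 J

6.52 J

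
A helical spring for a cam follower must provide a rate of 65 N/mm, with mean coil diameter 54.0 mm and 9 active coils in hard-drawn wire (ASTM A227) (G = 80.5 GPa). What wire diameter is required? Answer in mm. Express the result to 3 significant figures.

d = (8D³N_a·k / G)^(1/4) = (8·54.0³·9·65 / (80.5×10³))^0.25
  = (9154.4)^0.25 = 9.7816 mm

9.78 mm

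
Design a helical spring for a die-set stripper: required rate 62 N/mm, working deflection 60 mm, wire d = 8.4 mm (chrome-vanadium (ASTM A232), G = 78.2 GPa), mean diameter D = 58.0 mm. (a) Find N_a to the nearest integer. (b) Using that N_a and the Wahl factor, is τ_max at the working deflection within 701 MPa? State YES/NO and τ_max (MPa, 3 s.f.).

(a) 4 coils; (b) NO, τ_max = 1130 MPa

N_a = Gd⁴/(8D³k) = (78.2×10³)(8.4⁴)/(8·58.0³·62) = 4.023 → N_a = 4
Actual rate k = Gd⁴/(8D³·4) = 62.358 N/mm
Working load F = kδ = 62.358·60 = 3741.5 N
C = 58.0/8.4 = 6.9048; K_W = (4C−1)/(4C−4)+0.615/C = 1.2161
τ_max = K_W·8FD/(πd³) = 1.2161·932.33 = 1133.8 MPa
τ_max > 701 MPa → exceeds allowable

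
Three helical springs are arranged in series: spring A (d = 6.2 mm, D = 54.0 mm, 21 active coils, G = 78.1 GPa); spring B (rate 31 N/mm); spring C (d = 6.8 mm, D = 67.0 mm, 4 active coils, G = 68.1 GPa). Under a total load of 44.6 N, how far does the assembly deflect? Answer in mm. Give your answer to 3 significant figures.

k_A = Gd⁴/(8D³N_a) = (78.1×10³)(6.2⁴)/(8·54.0³·21) = 4.3624 N/mm
k_C = Gd⁴/(8D³N_a) = (68.1×10³)(6.8⁴)/(8·67.0³·4) = 15.129 N/mm
Series: 1/k_eq = 1/4.3624 + 1/31 + 1/15.129 = 0.32759; k_eq = 3.0526 N/mm
δ = F/k_eq = 44.6/3.0526 = 14.61 mm

14.6 mm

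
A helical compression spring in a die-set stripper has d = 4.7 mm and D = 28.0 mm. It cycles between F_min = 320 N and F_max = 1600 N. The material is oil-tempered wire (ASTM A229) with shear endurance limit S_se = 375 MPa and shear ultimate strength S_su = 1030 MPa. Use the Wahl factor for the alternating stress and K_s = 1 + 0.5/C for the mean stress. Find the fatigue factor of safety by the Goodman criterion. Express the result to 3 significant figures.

C = D/d = 28.0/4.7 = 5.9574; K_W = (4C−1)/(4C−4)+0.615/C = 1.2545; K_s = 1+0.5/C = 1.0839
F_a = (F_max−F_min)/2 = 640 N; F_m = (F_max+F_min)/2 = 960 N
τ_a = K_W·8F_aD/(πd³) = 1.2545 × 439.53 = 551.39 MPa
τ_m = K_s·8F_mD/(πd³) = 1.0839 × 659.29 = 714.62 MPa
Goodman: 1/n_f = τ_a/S_se + τ_m/S_su = 551.39/375 + 714.62/1030 = 1.47038 + 0.69381 = 2.1642
n_f = 1/2.1642 = 0.4621

0.462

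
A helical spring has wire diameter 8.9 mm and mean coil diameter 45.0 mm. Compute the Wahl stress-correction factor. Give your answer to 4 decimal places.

C = D/d = 45.0/8.9 = 5.0562
K_W = (4C−1)/(4C−4) + 0.615/C = 19.225/16.225 + 0.1216 = 1.3065

1.3065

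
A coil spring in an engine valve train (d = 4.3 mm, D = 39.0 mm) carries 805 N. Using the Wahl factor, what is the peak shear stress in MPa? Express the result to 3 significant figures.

1170 MPa

Spring index C = D/d = 39.0/4.3 = 9.0698
K_W = (4C−1)/(4C−4) + 0.615/C = 35.279/32.279 + 0.0678 = 1.1607
τ₀ = 8FD/(πd³) = 8·805·39.0/(π·4.3³) = 251160/249.78 = 1005.5 MPa
τ_max = K·τ₀ = 1.1607 × 1005.5 = 1167.2 MPa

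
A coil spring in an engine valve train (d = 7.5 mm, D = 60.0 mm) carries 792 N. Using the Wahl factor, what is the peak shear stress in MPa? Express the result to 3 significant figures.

340 MPa

Spring index C = D/d = 60.0/7.5 = 8.0000
K_W = (4C−1)/(4C−4) + 0.615/C = 31.000/28.000 + 0.0769 = 1.1840
τ₀ = 8FD/(πd³) = 8·792·60.0/(π·7.5³) = 380160/1325.4 = 286.84 MPa
τ_max = K·τ₀ = 1.1840 × 286.84 = 339.62 MPa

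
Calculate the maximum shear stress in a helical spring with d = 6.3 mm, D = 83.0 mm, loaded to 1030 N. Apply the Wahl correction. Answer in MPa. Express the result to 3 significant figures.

965 MPa

Spring index C = D/d = 83.0/6.3 = 13.1746
K_W = (4C−1)/(4C−4) + 0.615/C = 51.698/48.698 + 0.0467 = 1.1083
τ₀ = 8FD/(πd³) = 8·1030·83.0/(π·6.3³) = 683920/785.55 = 870.63 MPa
τ_max = K·τ₀ = 1.1083 × 870.63 = 964.91 MPa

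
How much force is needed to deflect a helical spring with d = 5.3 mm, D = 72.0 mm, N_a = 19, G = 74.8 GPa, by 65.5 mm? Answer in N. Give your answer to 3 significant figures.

68.1 N

k = Gd⁴/(8D³N_a) = (74.8×10³)(5.3⁴)/(8·72.0³·19) = 1.0403 N/mm
F = k·δ = 1.0403 × 65.5 = 68.14 N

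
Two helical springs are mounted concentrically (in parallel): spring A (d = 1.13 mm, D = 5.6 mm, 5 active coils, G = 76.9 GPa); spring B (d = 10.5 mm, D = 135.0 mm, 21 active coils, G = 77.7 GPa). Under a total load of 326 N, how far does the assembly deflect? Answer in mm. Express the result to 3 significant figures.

16.2 mm

k_A = Gd⁴/(8D³N_a) = (76.9×10³)(1.13⁴)/(8·5.6³·5) = 17.849 N/mm
k_B = Gd⁴/(8D³N_a) = (77.7×10³)(10.5⁴)/(8·135.0³·21) = 2.2849 N/mm
Parallel: k_eq = 17.849 + 2.2849 = 20.134 N/mm
δ = F/k_eq = 326/20.134 = 16.192 mm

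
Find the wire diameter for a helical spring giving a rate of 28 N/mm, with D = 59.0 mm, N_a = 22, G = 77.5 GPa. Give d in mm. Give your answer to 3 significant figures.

d = (8D³N_a·k / G)^(1/4) = (8·59.0³·22·28 / (77.5×10³))^0.25
  = (13059)^0.25 = 10.6901 mm

10.7 mm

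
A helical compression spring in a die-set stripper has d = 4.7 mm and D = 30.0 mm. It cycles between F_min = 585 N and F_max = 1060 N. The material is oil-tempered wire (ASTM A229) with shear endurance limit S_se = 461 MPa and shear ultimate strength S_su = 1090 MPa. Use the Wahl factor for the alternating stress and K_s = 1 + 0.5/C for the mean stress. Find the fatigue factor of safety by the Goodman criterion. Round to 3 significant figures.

C = D/d = 30.0/4.7 = 6.3830; K_W = (4C−1)/(4C−4)+0.615/C = 1.2357; K_s = 1+0.5/C = 1.0783
F_a = (F_max−F_min)/2 = 237.5 N; F_m = (F_max+F_min)/2 = 822.5 N
τ_a = K_W·8F_aD/(πd³) = 1.2357 × 174.76 = 215.94 MPa
τ_m = K_s·8F_mD/(πd³) = 1.0783 × 605.21 = 652.61 MPa
Goodman: 1/n_f = τ_a/S_se + τ_m/S_su = 215.94/461 + 652.61/1090 = 0.46842 + 0.59873 = 1.0671
n_f = 1/1.0671 = 0.9371

0.937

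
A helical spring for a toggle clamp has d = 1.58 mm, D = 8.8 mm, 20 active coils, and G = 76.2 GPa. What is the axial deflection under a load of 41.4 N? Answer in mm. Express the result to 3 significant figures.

k = Gd⁴/(8D³N_a) = (76.2×10³)(1.58⁴)/(8·8.8³·20) = 4.3553 N/mm
δ = F/k = 41.4 / 4.3553 = 9.5057 mm

9.51 mm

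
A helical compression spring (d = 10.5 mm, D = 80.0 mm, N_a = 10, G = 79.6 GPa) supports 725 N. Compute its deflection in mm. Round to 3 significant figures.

k = Gd⁴/(8D³N_a) = (79.6×10³)(10.5⁴)/(8·80.0³·10) = 23.622 N/mm
δ = F/k = 725 / 23.622 = 30.692 mm

30.7 mm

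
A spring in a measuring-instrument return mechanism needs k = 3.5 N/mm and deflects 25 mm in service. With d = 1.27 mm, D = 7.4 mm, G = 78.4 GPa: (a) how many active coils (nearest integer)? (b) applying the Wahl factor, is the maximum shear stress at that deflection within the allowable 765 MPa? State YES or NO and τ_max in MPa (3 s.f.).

N_a = Gd⁴/(8D³k) = (78.4×10³)(1.27⁴)/(8·7.4³·3.5) = 17.98 → N_a = 18
Actual rate k = Gd⁴/(8D³·18) = 3.4952 N/mm
Working load F = kδ = 3.4952·25 = 87.38 N
C = 7.4/1.27 = 5.8268; K_W = (4C−1)/(4C−4)+0.615/C = 1.2609
τ_max = K_W·8FD/(πd³) = 1.2609·803.85 = 1013.6 MPa
τ_max > 765 MPa → exceeds allowable

(a) 18 coils; (b) NO, τ_max = 1010 MPa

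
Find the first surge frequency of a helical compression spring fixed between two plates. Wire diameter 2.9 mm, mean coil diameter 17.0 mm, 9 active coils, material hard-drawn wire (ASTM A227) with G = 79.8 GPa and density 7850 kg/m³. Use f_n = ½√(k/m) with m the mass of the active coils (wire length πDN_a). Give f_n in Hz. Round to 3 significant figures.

400 Hz

k = Gd⁴/(8D³N_a) = (79.8×10³)(2.9⁴)/(8·17.0³·9) = 15.956 N/mm = 15956 N/m
Wire length L = πDN_a = π·17.0·9 = 480.66 mm
m = ρ·(πd²/4)·L = 7850 × 6.6052×10⁻⁶ m² × 0.48066 m = 0.024923 kg
f_n = ½√(k/m) = 0.5·√(15956/0.024923) = 0.5·√(6.402e+05) = 400.06 Hz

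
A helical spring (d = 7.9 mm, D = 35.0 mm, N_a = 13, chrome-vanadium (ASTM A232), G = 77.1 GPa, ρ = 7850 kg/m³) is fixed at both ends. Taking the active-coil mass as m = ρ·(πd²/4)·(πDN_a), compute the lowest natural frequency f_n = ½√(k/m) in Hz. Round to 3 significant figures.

k = Gd⁴/(8D³N_a) = (77.1×10³)(7.9⁴)/(8·35.0³·13) = 67.348 N/mm = 67348 N/m
Wire length L = πDN_a = π·35.0·13 = 1429.4 mm
m = ρ·(πd²/4)·L = 7850 × 49.017×10⁻⁶ m² × 1.4294 m = 0.55002 kg
f_n = ½√(k/m) = 0.5·√(67348/0.55002) = 0.5·√(1.2245e+05) = 174.96 Hz

175 Hz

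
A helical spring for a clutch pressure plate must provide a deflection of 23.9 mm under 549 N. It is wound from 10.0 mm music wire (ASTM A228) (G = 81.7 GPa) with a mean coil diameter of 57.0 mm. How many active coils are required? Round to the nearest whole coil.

Required rate k = F/δ = 549/23.9 = 22.971 N/mm
N_a = Gd⁴/(8D³k) = (81.7×10³ × 10.0⁴)/(8 × 57.0³ × 22.971)
    = 8.17e+08 / 3.40321e+07 = 24.01 → 24 coils

24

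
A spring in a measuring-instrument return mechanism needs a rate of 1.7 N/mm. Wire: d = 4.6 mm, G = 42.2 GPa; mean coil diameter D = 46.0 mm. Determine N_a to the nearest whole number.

14

N_a = Gd⁴/(8D³k) = (42.2×10³ × 4.6⁴)/(8 × 46.0³ × 1.7)
    = 1.88949e+07 / 1.32377e+06 = 14.27 → 14 coils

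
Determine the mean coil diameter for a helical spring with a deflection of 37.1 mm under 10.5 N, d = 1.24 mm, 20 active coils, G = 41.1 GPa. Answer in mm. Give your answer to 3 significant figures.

Required rate k = F/δ = 10.5/37.1 = 0.28302 N/mm
D = (Gd⁴/(8N_a·k))^(1/3) = (41.1×10³·1.24⁴/(8·20·0.28302))^(1/3)
  = (2145.82)^(1/3) = 12.8983 mm

12.9 mm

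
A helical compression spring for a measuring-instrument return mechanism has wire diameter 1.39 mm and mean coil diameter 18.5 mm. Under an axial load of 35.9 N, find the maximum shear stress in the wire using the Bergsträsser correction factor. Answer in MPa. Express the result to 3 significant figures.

692 MPa

Spring index C = D/d = 18.5/1.39 = 13.3094
K_B = (4C+2)/(4C−3) = 55.237/50.237 = 1.0995
τ₀ = 8FD/(πd³) = 8·35.9·18.5/(π·1.39³) = 5313.2/8.4371 = 629.74 MPa
τ_max = K·τ₀ = 1.0995 × 629.74 = 692.42 MPa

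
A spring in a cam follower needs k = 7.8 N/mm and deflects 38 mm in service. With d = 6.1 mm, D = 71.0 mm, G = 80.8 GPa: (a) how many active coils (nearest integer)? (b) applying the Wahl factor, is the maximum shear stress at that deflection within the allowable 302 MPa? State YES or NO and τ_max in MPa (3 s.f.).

(a) 5 coils; (b) YES, τ_max = 266 MPa

N_a = Gd⁴/(8D³k) = (80.8×10³)(6.1⁴)/(8·71.0³·7.8) = 5.009 → N_a = 5
Actual rate k = Gd⁴/(8D³·5) = 7.8144 N/mm
Working load F = kδ = 7.8144·38 = 296.95 N
C = 71.0/6.1 = 11.6393; K_W = (4C−1)/(4C−4)+0.615/C = 1.1233
τ_max = K_W·8FD/(πd³) = 1.1233·236.53 = 265.7 MPa
τ_max ≤ 302 MPa → acceptable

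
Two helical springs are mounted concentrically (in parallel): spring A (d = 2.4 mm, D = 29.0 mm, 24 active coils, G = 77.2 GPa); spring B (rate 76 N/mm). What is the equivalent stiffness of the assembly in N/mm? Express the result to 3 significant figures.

76.5 N/mm

k_A = Gd⁴/(8D³N_a) = (77.2×10³)(2.4⁴)/(8·29.0³·24) = 0.54697 N/mm
Parallel: k_eq = 0.54697 + 76 = 76.547 N/mm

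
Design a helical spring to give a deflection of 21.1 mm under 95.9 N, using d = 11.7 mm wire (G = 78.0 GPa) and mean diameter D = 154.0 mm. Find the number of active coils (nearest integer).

11

Required rate k = F/δ = 95.9/21.1 = 4.545 N/mm
N_a = Gd⁴/(8D³k) = (78.0×10³ × 11.7⁴)/(8 × 154.0³ × 4.545)
    = 1.46163e+09 / 1.32797e+08 = 11.01 → 11 coils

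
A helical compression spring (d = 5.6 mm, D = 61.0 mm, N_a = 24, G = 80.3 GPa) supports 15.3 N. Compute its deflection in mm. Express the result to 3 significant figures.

k = Gd⁴/(8D³N_a) = (80.3×10³)(5.6⁴)/(8·61.0³·24) = 1.8121 N/mm
δ = F/k = 15.3 / 1.8121 = 8.4433 mm

8.44 mm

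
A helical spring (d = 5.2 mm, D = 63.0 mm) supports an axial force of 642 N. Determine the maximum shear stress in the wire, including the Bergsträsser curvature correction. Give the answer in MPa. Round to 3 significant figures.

Spring index C = D/d = 63.0/5.2 = 12.1154
K_B = (4C+2)/(4C−3) = 50.462/45.462 = 1.1100
τ₀ = 8FD/(πd³) = 8·642·63.0/(π·5.2³) = 323568/441.73 = 732.5 MPa
τ_max = K·τ₀ = 1.1100 × 732.5 = 813.06 MPa

813 MPa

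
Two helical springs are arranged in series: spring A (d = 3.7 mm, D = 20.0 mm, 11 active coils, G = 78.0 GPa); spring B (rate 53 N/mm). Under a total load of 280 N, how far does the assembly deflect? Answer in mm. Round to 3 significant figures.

18.8 mm

k_A = Gd⁴/(8D³N_a) = (78.0×10³)(3.7⁴)/(8·20.0³·11) = 20.765 N/mm
Series: 1/k_eq = 1/20.765 + 1/53 = 0.067026; k_eq = 14.92 N/mm
δ = F/k_eq = 280/14.92 = 18.767 mm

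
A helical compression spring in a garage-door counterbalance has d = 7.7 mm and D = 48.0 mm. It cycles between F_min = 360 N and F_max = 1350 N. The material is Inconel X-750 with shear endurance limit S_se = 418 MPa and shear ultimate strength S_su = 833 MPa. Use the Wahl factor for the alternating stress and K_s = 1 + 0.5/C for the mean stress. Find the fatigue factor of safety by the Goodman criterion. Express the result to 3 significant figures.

1.45

C = D/d = 48.0/7.7 = 6.2338; K_W = (4C−1)/(4C−4)+0.615/C = 1.2420; K_s = 1+0.5/C = 1.0802
F_a = (F_max−F_min)/2 = 495 N; F_m = (F_max+F_min)/2 = 855 N
τ_a = K_W·8F_aD/(πd³) = 1.2420 × 132.53 = 164.6 MPa
τ_m = K_s·8F_mD/(πd³) = 1.0802 × 228.92 = 247.28 MPa
Goodman: 1/n_f = τ_a/S_se + τ_m/S_su = 164.6/418 + 247.28/833 = 0.39377 + 0.29685 = 0.69062
n_f = 1/0.69062 = 1.448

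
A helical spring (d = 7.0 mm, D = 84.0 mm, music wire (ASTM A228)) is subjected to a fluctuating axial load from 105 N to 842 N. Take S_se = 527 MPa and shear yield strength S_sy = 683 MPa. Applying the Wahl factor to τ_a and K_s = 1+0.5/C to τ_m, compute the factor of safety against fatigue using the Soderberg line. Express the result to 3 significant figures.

1.07

C = D/d = 84.0/7.0 = 12.0000; K_W = (4C−1)/(4C−4)+0.615/C = 1.1194; K_s = 1+0.5/C = 1.0417
F_a = (F_max−F_min)/2 = 368.5 N; F_m = (F_max+F_min)/2 = 473.5 N
τ_a = K_W·8F_aD/(πd³) = 1.1194 × 229.81 = 257.25 MPa
τ_m = K_s·8F_mD/(πd³) = 1.0417 × 295.29 = 307.59 MPa
Soderberg: 1/n_f = τ_a/S_se + τ_m/S_sy = 257.25/527 + 307.59/683 = 0.48815 + 0.45035 = 0.9385
n_f = 1/0.9385 = 1.066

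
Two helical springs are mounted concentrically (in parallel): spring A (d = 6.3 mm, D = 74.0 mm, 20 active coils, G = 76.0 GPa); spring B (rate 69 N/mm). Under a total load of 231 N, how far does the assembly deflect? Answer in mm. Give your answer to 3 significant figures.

k_A = Gd⁴/(8D³N_a) = (76.0×10³)(6.3⁴)/(8·74.0³·20) = 1.8465 N/mm
Parallel: k_eq = 1.8465 + 69 = 70.847 N/mm
δ = F/k_eq = 231/70.847 = 3.2606 mm

3.26 mm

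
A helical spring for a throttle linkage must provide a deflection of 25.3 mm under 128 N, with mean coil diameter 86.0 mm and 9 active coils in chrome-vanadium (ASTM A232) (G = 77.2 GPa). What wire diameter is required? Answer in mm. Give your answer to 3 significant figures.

Required rate k = F/δ = 128/25.3 = 5.0593 N/mm
d = (8D³N_a·k / G)^(1/4) = (8·86.0³·9·5.0593 / (77.2×10³))^0.25
  = (3001.2)^0.25 = 7.4016 mm

7.40 mm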